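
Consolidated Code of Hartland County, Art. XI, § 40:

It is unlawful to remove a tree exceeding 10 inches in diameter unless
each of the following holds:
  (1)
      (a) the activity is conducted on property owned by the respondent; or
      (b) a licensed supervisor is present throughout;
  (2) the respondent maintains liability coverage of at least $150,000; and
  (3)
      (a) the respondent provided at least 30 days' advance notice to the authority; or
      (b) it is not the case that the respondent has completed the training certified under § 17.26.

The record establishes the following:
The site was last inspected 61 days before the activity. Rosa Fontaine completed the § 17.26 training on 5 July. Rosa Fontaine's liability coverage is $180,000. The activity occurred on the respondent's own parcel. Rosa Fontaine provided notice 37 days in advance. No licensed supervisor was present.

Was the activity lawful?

(a) own property — holds.
(b) supervisor present — fails.
(1): T OR F → true.
(2) coverage ≥ $150,000 — satisfied.
(a) ≥30 days' notice — satisfied.
(b) not (training certified) — not satisfied.
(3) = T OR F = true.
Overall = T AND T AND T = true.

Yes — lawful.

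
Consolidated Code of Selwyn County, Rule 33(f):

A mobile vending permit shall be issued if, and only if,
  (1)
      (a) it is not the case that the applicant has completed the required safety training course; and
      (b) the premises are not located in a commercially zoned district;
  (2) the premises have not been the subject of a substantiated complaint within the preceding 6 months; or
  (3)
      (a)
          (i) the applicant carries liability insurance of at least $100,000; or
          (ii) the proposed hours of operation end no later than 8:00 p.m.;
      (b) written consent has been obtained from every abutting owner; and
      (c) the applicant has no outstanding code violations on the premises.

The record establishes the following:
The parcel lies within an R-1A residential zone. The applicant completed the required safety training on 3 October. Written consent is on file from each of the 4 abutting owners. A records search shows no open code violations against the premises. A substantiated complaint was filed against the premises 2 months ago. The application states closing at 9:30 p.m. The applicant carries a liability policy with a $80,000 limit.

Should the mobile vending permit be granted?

(a) not (safety training) — not satisfied.
(b) not (commercially zoned) — holds.
(1): F AND T → false.
(2) no complaint in 6 mo. — not satisfied.
(i) insurance ≥ $100,000 — not satisfied.
(ii) closes by 8 p.m. — not satisfied.
(a): F OR F → false.
(b) all abutters consent — holds.
(c) no code violations — met.
So (3) is not satisfied (F AND T AND T).
Overall = F OR F OR F = false.

No — denied.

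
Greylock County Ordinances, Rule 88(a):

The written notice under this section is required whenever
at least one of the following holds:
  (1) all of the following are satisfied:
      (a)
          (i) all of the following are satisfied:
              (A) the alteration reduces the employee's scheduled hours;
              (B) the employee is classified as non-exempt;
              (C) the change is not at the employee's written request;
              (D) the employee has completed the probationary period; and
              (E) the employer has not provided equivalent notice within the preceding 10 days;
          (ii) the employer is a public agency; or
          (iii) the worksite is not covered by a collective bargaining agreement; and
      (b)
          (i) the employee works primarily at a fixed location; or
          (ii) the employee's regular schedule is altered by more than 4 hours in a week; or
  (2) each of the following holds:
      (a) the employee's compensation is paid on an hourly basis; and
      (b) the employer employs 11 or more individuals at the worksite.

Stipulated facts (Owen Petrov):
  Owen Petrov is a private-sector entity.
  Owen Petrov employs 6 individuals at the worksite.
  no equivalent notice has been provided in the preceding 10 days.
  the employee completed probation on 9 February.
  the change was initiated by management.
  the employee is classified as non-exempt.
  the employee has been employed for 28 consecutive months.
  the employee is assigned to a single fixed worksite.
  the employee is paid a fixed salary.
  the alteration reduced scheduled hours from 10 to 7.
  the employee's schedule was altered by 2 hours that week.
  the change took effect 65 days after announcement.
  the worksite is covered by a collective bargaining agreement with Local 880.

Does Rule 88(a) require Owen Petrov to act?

Yes — required.

(A) hours reduced — satisfied.
(B) non-exempt — met.
(C) not employee-requested — satisfied.
(D) past probation — satisfied.
(E) no recent notice — met.
(i): T AND T AND T AND T AND T → true.
(ii) public agency — not met.
(iii) no CBA — fails.
So (a) is satisfied (T OR F OR F).
(i) fixed location — holds.
(ii) schedule shift > 4h — not satisfied.
So (b) is satisfied (T OR F).
So (1) is satisfied (T AND T).
(a) hourly-paid — not satisfied.
(b) ≥ 11 at site — fails.
(2): F AND F → false.
Overall: T OR F → true.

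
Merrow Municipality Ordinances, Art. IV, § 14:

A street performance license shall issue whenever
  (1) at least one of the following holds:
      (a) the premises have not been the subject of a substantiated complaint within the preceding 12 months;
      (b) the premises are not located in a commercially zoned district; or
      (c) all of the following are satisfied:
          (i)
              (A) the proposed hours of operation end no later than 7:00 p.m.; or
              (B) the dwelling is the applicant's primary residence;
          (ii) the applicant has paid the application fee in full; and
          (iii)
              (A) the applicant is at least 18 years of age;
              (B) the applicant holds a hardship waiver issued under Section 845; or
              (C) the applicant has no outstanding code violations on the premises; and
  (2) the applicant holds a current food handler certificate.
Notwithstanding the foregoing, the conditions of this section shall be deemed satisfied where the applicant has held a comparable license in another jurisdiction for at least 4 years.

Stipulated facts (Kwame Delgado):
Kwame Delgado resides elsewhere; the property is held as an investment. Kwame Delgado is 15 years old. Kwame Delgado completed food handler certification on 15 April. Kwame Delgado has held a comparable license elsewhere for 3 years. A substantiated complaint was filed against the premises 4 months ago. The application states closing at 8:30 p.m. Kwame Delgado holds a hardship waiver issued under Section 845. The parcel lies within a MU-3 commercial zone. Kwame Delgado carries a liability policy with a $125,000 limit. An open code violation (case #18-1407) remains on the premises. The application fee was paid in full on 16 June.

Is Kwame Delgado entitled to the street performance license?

No — denied.

(a) no complaint in 12 mo. — not satisfied.
(b) not (commercially zoned) — fails.
(A) closes by 7 p.m. — not met.
(B) primary residence — not met.
(i) = F OR F = false.
(ii) fee paid — holds.
(A) age ≥ 18 — not met.
(B) hardship waiver — met.
(C) no code violations — not met.
(iii): F OR T OR F → true.
(c): F AND T AND T → false.
So (1) is not satisfied (F OR F OR F).
(2) food handler cert. — met.
Overall = F AND T = false.
Exception (prior license ≥ 4 yr) — not satisfied.
Result: main false OR exception false → false.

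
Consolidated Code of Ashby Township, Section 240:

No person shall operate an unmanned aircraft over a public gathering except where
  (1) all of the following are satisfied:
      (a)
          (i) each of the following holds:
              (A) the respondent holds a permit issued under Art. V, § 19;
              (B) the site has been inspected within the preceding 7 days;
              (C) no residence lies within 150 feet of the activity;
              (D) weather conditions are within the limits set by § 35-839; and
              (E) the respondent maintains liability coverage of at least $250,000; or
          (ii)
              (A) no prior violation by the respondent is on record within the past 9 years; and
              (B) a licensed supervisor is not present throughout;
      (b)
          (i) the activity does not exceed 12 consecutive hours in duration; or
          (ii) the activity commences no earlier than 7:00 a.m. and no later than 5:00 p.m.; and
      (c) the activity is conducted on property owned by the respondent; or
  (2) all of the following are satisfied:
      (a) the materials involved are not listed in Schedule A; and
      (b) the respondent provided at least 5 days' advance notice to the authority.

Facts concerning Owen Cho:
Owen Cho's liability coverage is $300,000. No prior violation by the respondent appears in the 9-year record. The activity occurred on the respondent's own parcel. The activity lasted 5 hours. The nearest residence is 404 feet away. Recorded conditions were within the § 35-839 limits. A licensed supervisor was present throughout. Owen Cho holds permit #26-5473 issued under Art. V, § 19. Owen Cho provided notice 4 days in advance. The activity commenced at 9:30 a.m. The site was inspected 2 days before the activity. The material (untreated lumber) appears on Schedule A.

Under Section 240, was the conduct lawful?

Yes — lawful.

(A) holds permit — met.
(B) site inspected — met.
(C) no residence in 150 ft — holds.
(D) weather ok — holds.
(E) coverage ≥ $250,000 — met.
(i) = T AND T AND T AND T AND T = true.
(A) no prior violation — met.
(B) not (supervisor present) — not met.
(ii) = T AND F = false.
So (a) is satisfied (T OR F).
(i) ≤ 12 hrs duration — met.
(ii) start within hours — satisfied.
(b) = T OR T = true.
(c) own property — met.
So (1) is satisfied (T AND T AND T).
(a) not (Schedule A material) — fails.
(b) ≥5 days' notice — not satisfied.
(2) = F AND F = false.
So Overall is satisfied (T OR F).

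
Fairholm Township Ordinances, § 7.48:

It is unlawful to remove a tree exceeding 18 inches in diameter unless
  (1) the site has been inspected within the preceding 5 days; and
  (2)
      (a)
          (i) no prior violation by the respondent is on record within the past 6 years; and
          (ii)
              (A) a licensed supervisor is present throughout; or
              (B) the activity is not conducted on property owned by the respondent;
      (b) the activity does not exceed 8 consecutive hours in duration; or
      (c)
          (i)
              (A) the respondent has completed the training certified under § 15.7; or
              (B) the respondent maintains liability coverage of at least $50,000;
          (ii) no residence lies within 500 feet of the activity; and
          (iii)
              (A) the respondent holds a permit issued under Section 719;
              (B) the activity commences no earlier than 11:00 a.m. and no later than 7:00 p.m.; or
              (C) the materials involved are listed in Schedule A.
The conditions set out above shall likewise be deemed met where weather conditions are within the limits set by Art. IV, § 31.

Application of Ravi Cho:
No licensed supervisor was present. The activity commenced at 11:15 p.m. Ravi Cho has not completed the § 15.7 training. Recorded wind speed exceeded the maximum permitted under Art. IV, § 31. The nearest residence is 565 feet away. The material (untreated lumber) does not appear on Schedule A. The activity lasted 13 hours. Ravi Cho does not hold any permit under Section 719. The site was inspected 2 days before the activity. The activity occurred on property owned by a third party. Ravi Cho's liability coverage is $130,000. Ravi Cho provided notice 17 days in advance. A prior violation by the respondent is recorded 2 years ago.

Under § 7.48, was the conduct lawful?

No — unlawful.

(1) site inspected — met.
(i) no prior violation — not met.
(A) supervisor present — not met.
(B) not (own property) — met.
So (ii) is satisfied (F OR T).
So (a) is not satisfied (F AND T).
(b) ≤ 8 hrs duration — not satisfied.
(A) training certified — not satisfied.
(B) coverage ≥ $50,000 — met.
(i): F OR T → true.
(ii) no residence in 500 ft — holds.
(A) holds permit — not met.
(B) start within hours — fails.
(C) Schedule A material — not met.
(iii) = F OR F OR F = false.
(c) = T AND T AND F = false.
(2) = F OR F OR F = false.
Overall: T AND F → false.
Exception (weather ok) — not satisfied.
Result: main false OR exception false → false.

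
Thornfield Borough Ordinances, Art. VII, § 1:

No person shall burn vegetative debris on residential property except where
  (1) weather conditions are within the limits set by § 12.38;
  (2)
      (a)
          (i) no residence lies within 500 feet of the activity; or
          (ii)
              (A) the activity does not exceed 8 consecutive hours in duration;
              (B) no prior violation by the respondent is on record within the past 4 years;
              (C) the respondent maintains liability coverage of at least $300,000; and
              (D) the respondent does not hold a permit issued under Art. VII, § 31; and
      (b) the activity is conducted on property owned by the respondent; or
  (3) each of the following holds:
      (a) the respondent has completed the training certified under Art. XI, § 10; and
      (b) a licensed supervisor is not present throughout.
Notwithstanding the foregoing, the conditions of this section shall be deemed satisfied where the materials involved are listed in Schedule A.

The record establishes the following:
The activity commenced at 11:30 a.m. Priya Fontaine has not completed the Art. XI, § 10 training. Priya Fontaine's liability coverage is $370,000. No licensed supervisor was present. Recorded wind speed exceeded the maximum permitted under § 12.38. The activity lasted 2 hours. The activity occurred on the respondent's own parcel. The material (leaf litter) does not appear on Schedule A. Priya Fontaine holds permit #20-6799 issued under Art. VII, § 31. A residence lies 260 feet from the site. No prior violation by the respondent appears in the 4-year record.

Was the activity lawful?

No — unlawful.

(1) weather ok — not met.
(i) no residence in 500 ft — fails.
(A) ≤ 8 hrs duration — satisfied.
(B) no prior violation — holds.
(C) coverage ≥ $300,000 — holds.
(D) not (holds permit) — not met.
(ii): T AND T AND T AND F → false.
(a) = F OR F = false.
(b) own property — satisfied.
(2) = F AND T = false.
(a) training certified — not satisfied.
(b) not (supervisor present) — holds.
(3) = F AND T = false.
Overall = F OR F OR F = false.
Exception (Schedule A material) — not satisfied.
Result: main false OR exception false → false.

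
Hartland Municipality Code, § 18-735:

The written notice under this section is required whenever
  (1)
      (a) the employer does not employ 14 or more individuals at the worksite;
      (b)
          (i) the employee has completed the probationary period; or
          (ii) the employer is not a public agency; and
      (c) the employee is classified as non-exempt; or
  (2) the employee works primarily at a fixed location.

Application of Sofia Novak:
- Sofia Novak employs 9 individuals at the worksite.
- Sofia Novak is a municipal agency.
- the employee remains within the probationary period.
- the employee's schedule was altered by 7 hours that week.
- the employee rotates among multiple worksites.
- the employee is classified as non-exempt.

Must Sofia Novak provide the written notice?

(a) not (≥ 14 at site) — satisfied.
(i) past probation — fails.
(ii) not (public agency) — fails.
(b): F OR F → false.
(c) non-exempt — holds.
So (1) is not satisfied (T AND F AND T).
(2) fixed location — not satisfied.
Overall: F OR F → false.

No — not required.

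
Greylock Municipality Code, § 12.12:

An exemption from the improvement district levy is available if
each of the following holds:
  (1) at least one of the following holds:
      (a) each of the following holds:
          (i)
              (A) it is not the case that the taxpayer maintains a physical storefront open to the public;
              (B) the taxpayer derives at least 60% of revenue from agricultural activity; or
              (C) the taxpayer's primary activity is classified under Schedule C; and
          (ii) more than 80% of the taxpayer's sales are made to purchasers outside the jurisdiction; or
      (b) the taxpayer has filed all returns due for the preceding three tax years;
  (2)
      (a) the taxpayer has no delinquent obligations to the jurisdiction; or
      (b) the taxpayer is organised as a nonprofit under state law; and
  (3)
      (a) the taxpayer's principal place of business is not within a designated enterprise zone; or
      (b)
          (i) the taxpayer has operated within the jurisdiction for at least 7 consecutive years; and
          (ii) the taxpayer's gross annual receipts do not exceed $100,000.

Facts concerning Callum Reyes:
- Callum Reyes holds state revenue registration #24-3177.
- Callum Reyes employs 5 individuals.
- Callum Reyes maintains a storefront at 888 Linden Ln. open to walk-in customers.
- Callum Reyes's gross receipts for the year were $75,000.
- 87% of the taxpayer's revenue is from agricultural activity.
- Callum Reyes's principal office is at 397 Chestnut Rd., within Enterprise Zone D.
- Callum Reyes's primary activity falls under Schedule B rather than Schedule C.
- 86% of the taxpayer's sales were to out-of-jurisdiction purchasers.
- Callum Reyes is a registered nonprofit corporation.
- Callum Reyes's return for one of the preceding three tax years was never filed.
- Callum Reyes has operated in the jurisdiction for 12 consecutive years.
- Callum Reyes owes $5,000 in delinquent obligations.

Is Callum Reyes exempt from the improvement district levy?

(A) not (has storefront) — fails.
(B) ≥60% agricultural — met.
(C) Schedule C activity — not met.
So (i) is satisfied (F OR T OR F).
(ii) >80% out-of-jur. sales — holds.
(a) = T AND T = true.
(b) returns current — not met.
So (1) is satisfied (T OR F).
(a) no delinquency — not met.
(b) nonprofit — met.
So (2) is satisfied (F OR T).
(a) not (in enterprise zone) — not satisfied.
(i) ≥ 7 yrs in jurisdiction — met.
(ii) receipts ≤ $100,000 — satisfied.
So (b) is satisfied (T AND T).
(3) = F OR T = true.
Overall = T AND T AND T = true.

Yes — exempt.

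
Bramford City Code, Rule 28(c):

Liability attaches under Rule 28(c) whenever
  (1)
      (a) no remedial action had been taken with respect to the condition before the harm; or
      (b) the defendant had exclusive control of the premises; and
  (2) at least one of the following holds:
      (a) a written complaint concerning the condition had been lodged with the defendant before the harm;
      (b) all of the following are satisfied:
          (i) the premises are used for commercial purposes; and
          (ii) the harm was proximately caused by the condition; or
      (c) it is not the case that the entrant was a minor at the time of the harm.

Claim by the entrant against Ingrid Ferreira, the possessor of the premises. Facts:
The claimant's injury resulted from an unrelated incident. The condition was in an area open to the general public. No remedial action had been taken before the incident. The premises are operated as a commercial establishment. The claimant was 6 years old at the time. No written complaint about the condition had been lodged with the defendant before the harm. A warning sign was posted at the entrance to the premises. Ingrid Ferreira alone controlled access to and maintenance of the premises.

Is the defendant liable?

(a) no remedial action — holds.
(b) exclusive control — holds.
So (1) is satisfied (T OR T).
(a) complaint lodged — not met.
(i) commercial use — met.
(ii) proximate cause — not met.
(b) = T AND F = false.
(c) not (entrant a minor) — fails.
(2) = F OR F OR F = false.
So Overall is not satisfied (T AND F).

No — not liable.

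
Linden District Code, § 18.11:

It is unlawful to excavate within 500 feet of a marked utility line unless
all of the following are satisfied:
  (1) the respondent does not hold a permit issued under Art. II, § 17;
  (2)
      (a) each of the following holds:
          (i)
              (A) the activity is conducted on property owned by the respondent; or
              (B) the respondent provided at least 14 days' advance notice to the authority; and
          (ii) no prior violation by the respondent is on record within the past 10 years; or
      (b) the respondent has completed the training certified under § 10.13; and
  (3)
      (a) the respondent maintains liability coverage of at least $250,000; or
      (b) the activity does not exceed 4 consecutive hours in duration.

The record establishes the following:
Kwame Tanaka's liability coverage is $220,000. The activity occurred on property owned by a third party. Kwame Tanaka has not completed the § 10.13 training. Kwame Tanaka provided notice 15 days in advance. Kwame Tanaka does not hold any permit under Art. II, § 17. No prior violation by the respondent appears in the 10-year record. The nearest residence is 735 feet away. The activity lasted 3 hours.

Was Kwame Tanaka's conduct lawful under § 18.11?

Yes — lawful.

(1) not (holds permit) — satisfied.
(A) own property — not met.
(B) ≥14 days' notice — holds.
(i): F OR T → true.
(ii) no prior violation — holds.
(a) = T AND T = true.
(b) training certified — not satisfied.
So (2) is satisfied (T OR F).
(a) coverage ≥ $250,000 — fails.
(b) ≤ 4 hrs duration — holds.
(3) = F OR T = true.
So Overall is satisfied (T AND T AND T).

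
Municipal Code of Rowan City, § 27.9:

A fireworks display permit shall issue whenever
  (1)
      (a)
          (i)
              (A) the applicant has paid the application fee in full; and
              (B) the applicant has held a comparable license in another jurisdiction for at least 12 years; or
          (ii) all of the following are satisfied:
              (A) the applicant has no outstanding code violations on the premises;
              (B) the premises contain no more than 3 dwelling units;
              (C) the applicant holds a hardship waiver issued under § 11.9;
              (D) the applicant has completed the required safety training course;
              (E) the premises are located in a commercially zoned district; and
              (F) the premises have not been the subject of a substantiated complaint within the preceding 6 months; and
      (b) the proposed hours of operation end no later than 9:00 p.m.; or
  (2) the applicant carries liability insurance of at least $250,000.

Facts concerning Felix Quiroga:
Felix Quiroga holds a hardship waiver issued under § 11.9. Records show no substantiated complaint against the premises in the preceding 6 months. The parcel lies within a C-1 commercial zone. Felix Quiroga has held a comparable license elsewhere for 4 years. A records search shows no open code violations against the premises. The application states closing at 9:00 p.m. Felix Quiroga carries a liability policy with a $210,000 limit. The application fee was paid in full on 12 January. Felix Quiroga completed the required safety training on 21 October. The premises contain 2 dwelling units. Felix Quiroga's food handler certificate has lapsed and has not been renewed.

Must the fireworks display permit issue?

(A) fee paid — satisfied.
(B) prior license ≥ 12 yr — fails.
(i) = T AND F = false.
(A) no code violations — holds.
(B) ≤ 3 units — holds.
(C) hardship waiver — met.
(D) safety training — met.
(E) commercially zoned — met.
(F) no complaint in 6 mo. — met.
(ii) = T AND T AND T AND T AND T AND T = true.
(a) = F OR T = true.
(b) closes by 9 p.m. — holds.
(1): T AND T → true.
(2) insurance ≥ $250,000 — fails.
Overall: T OR F → true.

Yes — granted.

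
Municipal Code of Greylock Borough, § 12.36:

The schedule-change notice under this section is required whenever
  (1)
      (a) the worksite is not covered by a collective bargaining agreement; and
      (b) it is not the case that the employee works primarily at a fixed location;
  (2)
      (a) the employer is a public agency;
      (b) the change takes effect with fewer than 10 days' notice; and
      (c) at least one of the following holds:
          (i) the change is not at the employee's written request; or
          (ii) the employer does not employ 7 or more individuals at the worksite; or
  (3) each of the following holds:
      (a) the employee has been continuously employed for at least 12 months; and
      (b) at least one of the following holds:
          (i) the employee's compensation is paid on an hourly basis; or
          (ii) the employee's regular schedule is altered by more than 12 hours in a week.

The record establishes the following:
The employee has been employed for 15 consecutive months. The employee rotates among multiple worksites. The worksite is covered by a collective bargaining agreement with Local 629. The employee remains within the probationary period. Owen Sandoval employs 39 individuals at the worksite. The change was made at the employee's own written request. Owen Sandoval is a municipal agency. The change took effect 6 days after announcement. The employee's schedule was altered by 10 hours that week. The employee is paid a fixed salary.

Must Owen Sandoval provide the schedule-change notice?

No — not required.

(a) no CBA — fails.
(b) not (fixed location) — met.
(1) = F AND T = false.
(a) public agency — met.
(b) < 10 days' notice — met.
(i) not employee-requested — fails.
(ii) not (≥ 7 at site) — not met.
(c) = F OR F = false.
(2) = T AND T AND F = false.
(a) tenure ≥ 12 mo. — met.
(i) hourly-paid — fails.
(ii) schedule shift > 12h — fails.
So (b) is not satisfied (F OR F).
(3) = T AND F = false.
Overall = F OR F OR F = false.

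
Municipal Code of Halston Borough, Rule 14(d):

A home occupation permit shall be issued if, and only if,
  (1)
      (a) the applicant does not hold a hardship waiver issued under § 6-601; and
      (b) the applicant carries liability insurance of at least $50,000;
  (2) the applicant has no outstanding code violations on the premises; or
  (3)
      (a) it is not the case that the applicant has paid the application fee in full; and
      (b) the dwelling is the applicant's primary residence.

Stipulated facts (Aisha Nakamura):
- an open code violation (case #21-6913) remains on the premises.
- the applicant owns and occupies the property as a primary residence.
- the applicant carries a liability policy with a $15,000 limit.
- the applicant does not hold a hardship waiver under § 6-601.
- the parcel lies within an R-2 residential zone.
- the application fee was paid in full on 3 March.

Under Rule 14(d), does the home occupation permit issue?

No — denied.

(a) not (hardship waiver) — met.
(b) insurance ≥ $50,000 — not met.
(1) = T AND F = false.
(2) no code violations — not satisfied.
(a) not (fee paid) — not met.
(b) primary residence — holds.
(3) = F AND T = false.
Overall = F OR F OR F = false.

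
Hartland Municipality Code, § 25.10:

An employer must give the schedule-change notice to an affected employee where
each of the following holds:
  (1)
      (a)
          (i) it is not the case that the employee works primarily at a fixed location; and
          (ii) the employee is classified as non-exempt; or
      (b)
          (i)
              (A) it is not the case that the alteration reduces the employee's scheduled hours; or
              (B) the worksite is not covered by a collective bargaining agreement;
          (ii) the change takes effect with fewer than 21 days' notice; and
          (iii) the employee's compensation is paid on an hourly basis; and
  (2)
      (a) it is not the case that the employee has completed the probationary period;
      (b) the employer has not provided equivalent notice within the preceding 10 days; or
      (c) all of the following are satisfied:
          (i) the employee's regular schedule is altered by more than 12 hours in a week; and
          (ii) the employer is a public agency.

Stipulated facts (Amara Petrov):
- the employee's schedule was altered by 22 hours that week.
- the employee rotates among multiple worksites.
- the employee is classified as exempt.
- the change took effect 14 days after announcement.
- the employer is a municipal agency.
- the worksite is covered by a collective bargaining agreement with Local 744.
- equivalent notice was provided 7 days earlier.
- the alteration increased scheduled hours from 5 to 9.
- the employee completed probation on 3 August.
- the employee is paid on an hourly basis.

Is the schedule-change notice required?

Yes — required.

(i) not (fixed location) — holds.
(ii) non-exempt — not satisfied.
So (a) is not satisfied (T AND F).
(A) not (hours reduced) — met.
(B) no CBA — not satisfied.
(i): T OR F → true.
(ii) < 21 days' notice — holds.
(iii) hourly-paid — satisfied.
(b) = T AND T AND T = true.
(1): F OR T → true.
(a) not (past probation) — not met.
(b) no recent notice — fails.
(i) schedule shift > 12h — satisfied.
(ii) public agency — holds.
(c) = T AND T = true.
So (2) is satisfied (F OR F OR T).
Overall = T AND T = true.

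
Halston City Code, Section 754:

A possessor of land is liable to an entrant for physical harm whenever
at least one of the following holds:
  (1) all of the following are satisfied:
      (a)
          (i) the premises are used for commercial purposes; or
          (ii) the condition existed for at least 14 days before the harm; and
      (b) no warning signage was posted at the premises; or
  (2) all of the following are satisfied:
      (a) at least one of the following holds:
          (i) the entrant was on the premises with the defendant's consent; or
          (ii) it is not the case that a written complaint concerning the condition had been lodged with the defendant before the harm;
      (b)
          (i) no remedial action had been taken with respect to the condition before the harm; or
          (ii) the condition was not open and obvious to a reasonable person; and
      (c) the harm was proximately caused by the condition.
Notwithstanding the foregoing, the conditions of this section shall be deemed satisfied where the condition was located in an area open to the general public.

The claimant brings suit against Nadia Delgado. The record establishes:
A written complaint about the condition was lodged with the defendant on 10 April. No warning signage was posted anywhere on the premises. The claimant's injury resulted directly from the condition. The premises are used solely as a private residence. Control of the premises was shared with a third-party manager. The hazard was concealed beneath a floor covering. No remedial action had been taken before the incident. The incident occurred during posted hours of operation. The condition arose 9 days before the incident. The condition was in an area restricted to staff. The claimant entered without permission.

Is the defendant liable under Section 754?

(i) commercial use — not met.
(ii) condition ≥14 days old — fails.
(a) = F OR F = false.
(b) no signage posted — holds.
(1) = F AND T = false.
(i) consent to enter — not satisfied.
(ii) not (complaint lodged) — fails.
So (a) is not satisfied (F OR F).
(i) no remedial action — holds.
(ii) not open/obvious — holds.
(b) = T OR T = true.
(c) proximate cause — met.
(2): F AND T AND T → false.
Overall = F OR F = false.
Exception (public area) — not satisfied.
Result: main false OR exception false → false.

No — not liable.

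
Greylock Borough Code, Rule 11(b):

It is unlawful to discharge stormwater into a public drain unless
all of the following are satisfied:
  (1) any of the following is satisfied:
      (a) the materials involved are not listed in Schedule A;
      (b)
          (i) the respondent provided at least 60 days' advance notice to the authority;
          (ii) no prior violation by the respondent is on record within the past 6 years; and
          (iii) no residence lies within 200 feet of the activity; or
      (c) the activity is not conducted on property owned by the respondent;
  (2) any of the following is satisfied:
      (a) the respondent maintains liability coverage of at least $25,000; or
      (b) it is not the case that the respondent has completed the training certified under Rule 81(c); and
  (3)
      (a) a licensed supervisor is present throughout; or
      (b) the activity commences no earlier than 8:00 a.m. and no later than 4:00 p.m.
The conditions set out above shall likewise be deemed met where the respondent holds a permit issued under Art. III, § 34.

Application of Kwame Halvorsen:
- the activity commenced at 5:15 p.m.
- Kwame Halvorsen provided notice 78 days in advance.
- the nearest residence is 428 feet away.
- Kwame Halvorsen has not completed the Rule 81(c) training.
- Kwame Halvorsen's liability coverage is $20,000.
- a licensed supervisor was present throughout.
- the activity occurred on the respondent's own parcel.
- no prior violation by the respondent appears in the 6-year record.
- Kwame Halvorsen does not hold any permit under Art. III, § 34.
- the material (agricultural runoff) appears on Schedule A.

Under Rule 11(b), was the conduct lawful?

Yes — lawful.

(a) not (Schedule A material) — not met.
(i) ≥60 days' notice — met.
(ii) no prior violation — met.
(iii) no residence in 200 ft — holds.
(b): T AND T AND T → true.
(c) not (own property) — not satisfied.
So (1) is satisfied (F OR T OR F).
(a) coverage ≥ $25,000 — not satisfied.
(b) not (training certified) — satisfied.
(2) = F OR T = true.
(a) supervisor present — satisfied.
(b) start within hours — not satisfied.
(3): T OR F → true.
Overall: T AND T AND T → true.
Exception (holds permit) — not satisfied.
Result: main true OR exception false → true.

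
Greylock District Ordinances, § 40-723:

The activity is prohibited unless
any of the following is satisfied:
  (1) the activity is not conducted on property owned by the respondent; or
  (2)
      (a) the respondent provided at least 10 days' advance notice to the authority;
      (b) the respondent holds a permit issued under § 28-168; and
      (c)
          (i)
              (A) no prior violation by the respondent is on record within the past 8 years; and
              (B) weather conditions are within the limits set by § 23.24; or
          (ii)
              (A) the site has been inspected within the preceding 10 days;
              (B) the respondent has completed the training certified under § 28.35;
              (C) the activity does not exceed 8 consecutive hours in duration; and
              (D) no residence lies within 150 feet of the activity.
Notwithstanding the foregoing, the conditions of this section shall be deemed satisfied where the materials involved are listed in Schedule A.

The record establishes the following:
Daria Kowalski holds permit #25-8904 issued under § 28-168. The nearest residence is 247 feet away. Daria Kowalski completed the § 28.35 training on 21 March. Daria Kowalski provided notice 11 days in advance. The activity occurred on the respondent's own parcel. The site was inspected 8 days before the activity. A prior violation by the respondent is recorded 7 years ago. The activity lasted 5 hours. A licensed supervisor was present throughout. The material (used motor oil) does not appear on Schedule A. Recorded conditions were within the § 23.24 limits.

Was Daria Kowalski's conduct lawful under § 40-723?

(1) not (own property) — not met.
(a) ≥10 days' notice — holds.
(b) holds permit — holds.
(A) no prior violation — fails.
(B) weather ok — met.
So (i) is not satisfied (F AND T).
(A) site inspected — holds.
(B) training certified — holds.
(C) ≤ 8 hrs duration — holds.
(D) no residence in 150 ft — met.
(ii): T AND T AND T AND T → true.
(c): F OR T → true.
(2): T AND T AND T → true.
Overall: F OR T → true.
Exception (Schedule A material) — not satisfied.
Result: main true OR exception false → true.

Yes — lawful.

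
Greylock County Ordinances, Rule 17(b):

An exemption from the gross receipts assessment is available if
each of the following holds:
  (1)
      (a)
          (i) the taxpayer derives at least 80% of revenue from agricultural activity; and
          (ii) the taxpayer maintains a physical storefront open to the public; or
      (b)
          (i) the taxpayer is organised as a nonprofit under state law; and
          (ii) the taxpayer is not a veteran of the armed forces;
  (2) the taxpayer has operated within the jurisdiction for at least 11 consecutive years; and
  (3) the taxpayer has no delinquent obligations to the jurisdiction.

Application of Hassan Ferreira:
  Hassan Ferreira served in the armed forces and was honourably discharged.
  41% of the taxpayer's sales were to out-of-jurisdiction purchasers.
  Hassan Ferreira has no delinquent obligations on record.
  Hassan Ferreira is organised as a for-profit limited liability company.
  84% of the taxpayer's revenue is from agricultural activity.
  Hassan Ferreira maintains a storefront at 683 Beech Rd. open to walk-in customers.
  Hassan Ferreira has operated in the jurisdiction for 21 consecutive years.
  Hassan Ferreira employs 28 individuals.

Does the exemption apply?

Yes — exempt.

(i) ≥80% agricultural — met.
(ii) has storefront — holds.
(a) = T AND T = true.
(i) nonprofit — not satisfied.
(ii) not (veteran) — not satisfied.
So (b) is not satisfied (F AND F).
So (1) is satisfied (T OR F).
(2) ≥ 11 yrs in jurisdiction — satisfied.
(3) no delinquency — met.
So Overall is satisfied (T AND T AND T).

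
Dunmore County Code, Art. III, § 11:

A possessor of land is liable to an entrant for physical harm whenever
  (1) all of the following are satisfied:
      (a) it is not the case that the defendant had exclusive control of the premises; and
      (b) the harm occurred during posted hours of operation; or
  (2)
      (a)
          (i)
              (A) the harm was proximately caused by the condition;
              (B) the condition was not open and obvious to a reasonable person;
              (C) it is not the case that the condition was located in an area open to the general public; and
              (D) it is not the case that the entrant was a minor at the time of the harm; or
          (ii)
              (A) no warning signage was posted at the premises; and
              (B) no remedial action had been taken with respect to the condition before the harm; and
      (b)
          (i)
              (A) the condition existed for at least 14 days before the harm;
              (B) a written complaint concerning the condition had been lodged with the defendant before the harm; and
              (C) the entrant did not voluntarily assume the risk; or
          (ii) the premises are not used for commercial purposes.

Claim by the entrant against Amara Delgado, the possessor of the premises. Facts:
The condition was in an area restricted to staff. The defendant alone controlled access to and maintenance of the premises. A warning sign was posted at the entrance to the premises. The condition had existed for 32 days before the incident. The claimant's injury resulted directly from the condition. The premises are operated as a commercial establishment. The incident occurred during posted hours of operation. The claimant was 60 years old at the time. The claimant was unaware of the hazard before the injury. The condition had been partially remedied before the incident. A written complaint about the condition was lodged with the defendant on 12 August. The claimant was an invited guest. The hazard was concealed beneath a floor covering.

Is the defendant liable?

(a) not (exclusive control) — not met.
(b) during posted hours — satisfied.
So (1) is not satisfied (F AND T).
(A) proximate cause — met.
(B) not open/obvious — holds.
(C) not (public area) — holds.
(D) not (entrant a minor) — satisfied.
(i): T AND T AND T AND T → true.
(A) no signage posted — fails.
(B) no remedial action — not met.
(ii): F AND F → false.
(a): T OR F → true.
(A) condition ≥14 days old — holds.
(B) complaint lodged — satisfied.
(C) no assumed risk — satisfied.
(i): T AND T AND T → true.
(ii) not (commercial use) — fails.
(b) = T OR F = true.
(2): T AND T → true.
So Overall is satisfied (F OR T).

Yes — liable.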